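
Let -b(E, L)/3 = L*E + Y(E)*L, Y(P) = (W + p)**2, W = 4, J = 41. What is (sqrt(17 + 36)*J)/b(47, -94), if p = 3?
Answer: 41*sqrt(53)/27072 ≈ 0.011026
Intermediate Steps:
Y(P) = 49 (Y(P) = (4 + 3)**2 = 7**2 = 49)
b(E, L) = -147*L - 3*E*L (b(E, L) = -3*(L*E + 49*L) = -3*(E*L + 49*L) = -3*(49*L + E*L) = -147*L - 3*E*L)
(sqrt(17 + 36)*J)/b(47, -94) = (sqrt(17 + 36)*41)/((-3*(-94)*(49 + 47))) = (sqrt(53)*41)/((-3*(-94)*96)) = (41*sqrt(53))/27072 = (41*sqrt(53))*(1/27072) = 41*sqrt(53)/27072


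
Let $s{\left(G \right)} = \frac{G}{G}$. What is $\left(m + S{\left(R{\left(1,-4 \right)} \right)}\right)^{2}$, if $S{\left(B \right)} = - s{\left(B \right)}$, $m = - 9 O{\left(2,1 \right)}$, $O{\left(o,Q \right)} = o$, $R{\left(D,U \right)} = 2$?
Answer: $361$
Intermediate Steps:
$s{\left(G \right)} = 1$
$m = -18$ ($m = \left(-9\right) 2 = -18$)
$S{\left(B \right)} = -1$ ($S{\left(B \right)} = \left(-1\right) 1 = -1$)
$\left(m + S{\left(R{\left(1,-4 \right)} \right)}\right)^{2} = \left(-18 - 1\right)^{2} = \left(-19\right)^{2} = 361$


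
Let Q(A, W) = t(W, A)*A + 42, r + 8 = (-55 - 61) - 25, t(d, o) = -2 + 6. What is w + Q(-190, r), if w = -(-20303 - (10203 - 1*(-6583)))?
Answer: 36371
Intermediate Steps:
t(d, o) = 4
r = -149 (r = -8 + ((-55 - 61) - 25) = -8 + (-116 - 25) = -8 - 141 = -149)
Q(A, W) = 42 + 4*A (Q(A, W) = 4*A + 42 = 42 + 4*A)
w = 37089 (w = -(-20303 - (10203 + 6583)) = -(-20303 - 1*16786) = -(-20303 - 16786) = -1*(-37089) = 37089)
w + Q(-190, r) = 37089 + (42 + 4*(-190)) = 37089 + (42 - 760) = 37089 - 718 = 36371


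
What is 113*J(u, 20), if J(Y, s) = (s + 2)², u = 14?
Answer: 54692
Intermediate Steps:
J(Y, s) = (2 + s)²
113*J(u, 20) = 113*(2 + 20)² = 113*22² = 113*484 = 54692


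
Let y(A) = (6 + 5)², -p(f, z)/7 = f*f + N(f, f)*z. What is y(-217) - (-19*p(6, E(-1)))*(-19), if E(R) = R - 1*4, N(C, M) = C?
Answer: 15283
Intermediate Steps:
E(R) = -4 + R (E(R) = R - 4 = -4 + R)
p(f, z) = -7*f² - 7*f*z (p(f, z) = -7*(f*f + f*z) = -7*(f² + f*z) = -7*f² - 7*f*z)
y(A) = 121 (y(A) = 11² = 121)
y(-217) - (-19*p(6, E(-1)))*(-19) = 121 - (-133*6*(-1*6 - (-4 - 1)))*(-19) = 121 - (-133*6*(-6 - 1*(-5)))*(-19) = 121 - (-133*6*(-6 + 5))*(-19) = 121 - (-133*6*(-1))*(-19) = 121 - (-19*(-42))*(-19) = 121 - 798*(-19) = 121 - 1*(-15162) = 121 + 15162 = 15283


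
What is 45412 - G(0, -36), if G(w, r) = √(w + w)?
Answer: 45412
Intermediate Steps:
G(w, r) = √2*√w (G(w, r) = √(2*w) = √2*√w)
45412 - G(0, -36) = 45412 - √2*√0 = 45412 - √2*0 = 45412 - 1*0 = 45412 + 0 = 45412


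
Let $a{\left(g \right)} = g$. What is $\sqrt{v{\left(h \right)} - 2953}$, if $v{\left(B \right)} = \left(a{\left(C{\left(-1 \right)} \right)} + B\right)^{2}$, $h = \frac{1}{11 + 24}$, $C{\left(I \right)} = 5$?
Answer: $\frac{i \sqrt{3586449}}{35} \approx 54.108 i$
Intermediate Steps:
$h = \frac{1}{35} \approx 0.028571$
$v{\left(B \right)} = \left(5 + B\right)^{2}$
$\sqrt{v{\left(h \right)} - 2953} = \sqrt{\left(5 + \frac{1}{35}\right)^{2} - 2953} = \sqrt{\left(\frac{176}{35}\right)^{2} - 2953} = \sqrt{\frac{30976}{1225} - 2953} = \sqrt{- \frac{3586449}{1225}} = \frac{i \sqrt{3586449}}{35}$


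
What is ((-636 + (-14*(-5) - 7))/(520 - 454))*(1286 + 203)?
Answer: -284399/22 ≈ -12927.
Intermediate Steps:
((-636 + (-14*(-5) - 7))/(520 - 454))*(1286 + 203) = ((-636 + (70 - 7))/66)*1489 = ((-636 + 63)*(1/66))*1489 = -573*1/66*1489 = -191/22*1489 = -284399/22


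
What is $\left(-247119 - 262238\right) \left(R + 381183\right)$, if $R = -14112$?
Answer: $-186970183347$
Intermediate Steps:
$\left(-247119 - 262238\right) \left(R + 381183\right) = \left(-247119 - 262238\right) \left(-14112 + 381183\right) = \left(-509357\right) 367071 = -186970183347$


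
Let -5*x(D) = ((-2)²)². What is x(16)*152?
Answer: -2432/5 ≈ -486.40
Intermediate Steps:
x(D) = -16/5 (x(D) = -((-2)²)²/5 = -⅕*4² = -⅕*16 = -16/5)
x(16)*152 = -16/5*152 = -2432/5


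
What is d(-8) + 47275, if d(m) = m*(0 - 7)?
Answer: 47331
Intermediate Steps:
d(m) = -7*m (d(m) = m*(-7) = -7*m)
d(-8) + 47275 = -7*(-8) + 47275 = 56 + 47275 = 47331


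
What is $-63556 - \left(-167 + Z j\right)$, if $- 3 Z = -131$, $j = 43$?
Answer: $- \frac{195800}{3} \approx -65267.0$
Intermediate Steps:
$Z = \frac{131}{3}$ ($Z = \left(- \frac{1}{3}\right) \left(-131\right) = \frac{131}{3} \approx 43.667$)
$-63556 - \left(-167 + Z j\right) = -63556 - \left(-167 + \frac{131}{3} \cdot 43\right) = -63556 - \left(-167 + \frac{5633}{3}\right) = -63556 - \frac{5132}{3} = - \frac{195800}{3}$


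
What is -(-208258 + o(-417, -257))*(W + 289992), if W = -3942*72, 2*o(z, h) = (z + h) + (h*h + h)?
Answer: 1083711432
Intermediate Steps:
o(z, h) = h + z/2 + h²/2 (o(z, h) = ((z + h) + (h*h + h))/2 = ((h + z) + (h² + h))/2 = ((h + z) + (h + h²))/2 = (z + h² + 2*h)/2 = h + z/2 + h²/2)
W = -283824
-(-208258 + o(-417, -257))*(W + 289992) = -(-208258 + (-257 + (½)*(-417) + (½)*(-257)²))*(-283824 + 289992) = -(-208258 + (-257 - 417/2 + (½)*66049))*6168 = -(-208258 + (-257 - 417/2 + 66049/2))*6168 = -(-208258 + 32559)*6168 = -(-175699)*6168 = -1*(-1083711432) = 1083711432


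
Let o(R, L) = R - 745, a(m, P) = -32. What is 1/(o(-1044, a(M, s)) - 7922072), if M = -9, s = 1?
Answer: -1/7923861 ≈ -1.2620e-7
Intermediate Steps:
o(R, L) = -745 + R
1/(o(-1044, a(M, s)) - 7922072) = 1/((-745 - 1044) - 7922072) = 1/(-1789 - 7922072) = 1/(-7923861) = -1/7923861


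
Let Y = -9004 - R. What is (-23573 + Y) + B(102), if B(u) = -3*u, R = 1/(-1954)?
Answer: -64253381/1954 ≈ -32883.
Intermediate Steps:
R = -1/1954 ≈ -0.00051177
Y = -17593815/1954 (Y = -9004 - 1*(-1/1954) = -9004 + 1/1954 = -17593815/1954 ≈ -9004.0)
(-23573 + Y) + B(102) = (-23573 - 17593815/1954) - 3*102 = -63655457/1954 - 306 = -64253381/1954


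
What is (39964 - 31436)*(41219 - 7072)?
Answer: 291205616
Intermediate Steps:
(39964 - 31436)*(41219 - 7072) = 8528*34147 = 291205616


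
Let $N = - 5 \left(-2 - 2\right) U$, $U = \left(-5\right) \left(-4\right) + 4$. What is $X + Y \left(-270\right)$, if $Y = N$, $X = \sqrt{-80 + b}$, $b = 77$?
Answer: $-129600 + i \sqrt{3} \approx -1.296 \cdot 10^{5} + 1.732 i$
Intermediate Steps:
$U = 24$ ($U = 20 + 4 = 24$)
$N = 480$ ($N = - 5 \left(-2 - 2\right) 24 = \left(-5\right) \left(-4\right) 24 = 20 \cdot 24 = 480$)
$X = i \sqrt{3}$ ($X = \sqrt{-80 + 77} = \sqrt{-3} = i \sqrt{3} \approx 1.732 i$)
$Y = 480$
$X + Y \left(-270\right) = i \sqrt{3} + 480 \left(-270\right) = i \sqrt{3} - 129600 = -129600 + i \sqrt{3}$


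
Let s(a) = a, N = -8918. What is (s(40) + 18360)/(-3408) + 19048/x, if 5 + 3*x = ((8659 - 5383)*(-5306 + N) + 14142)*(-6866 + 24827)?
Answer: -962192951439722/178214866142691 ≈ -5.3991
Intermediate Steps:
x = -836689512407/3 (x = -5/3 + (((8659 - 5383)*(-5306 - 8918) + 14142)*(-6866 + 24827))/3 = -5/3 + ((3276*(-14224) + 14142)*17961)/3 = -5/3 + ((-46597824 + 14142)*17961)/3 = -5/3 + (-46583682*17961)/3 = -5/3 + (⅓)*(-836689512402) = -5/3 - 278896504134 = -836689512407/3 ≈ -2.7890e+11)
(s(40) + 18360)/(-3408) + 19048/x = (40 + 18360)/(-3408) + 19048/(-836689512407/3) = 18400*(-1/3408) + 19048*(-3/836689512407) = -1150/213 - 57144/836689512407 = -962192951439722/178214866142691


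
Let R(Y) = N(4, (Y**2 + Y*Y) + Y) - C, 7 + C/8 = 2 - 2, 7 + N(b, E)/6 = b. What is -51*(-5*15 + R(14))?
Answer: 1887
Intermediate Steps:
N(b, E) = -42 + 6*b
C = -56 (C = -56 + 8*(2 - 2) = -56 + 8*0 = -56 + 0 = -56)
R(Y) = 38 (R(Y) = (-42 + 6*4) - 1*(-56) = (-42 + 24) + 56 = -18 + 56 = 38)
-51*(-5*15 + R(14)) = -51*(-5*15 + 38) = -51*(-75 + 38) = -51*(-37) = 1887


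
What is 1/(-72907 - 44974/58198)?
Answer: -29099/2121543280 ≈ -1.3716e-5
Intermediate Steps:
1/(-72907 - 44974/58198) = 1/(-72907 - 44974*1/58198) = 1/(-72907 - 22487/29099) = 1/(-2121543280/29099) = -29099/2121543280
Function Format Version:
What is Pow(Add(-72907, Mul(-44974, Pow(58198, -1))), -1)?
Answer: Rational(-29099, 2121543280) ≈ -1.3716e-5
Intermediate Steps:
Pow(Add(-72907, Mul(-44974, Pow(58198, -1))), -1) = Pow(Add(-72907, Mul(-44974, Rational(1, 58198))), -1) = Pow(Add(-72907, Rational(-22487, 29099)), -1) = Pow(Rational(-2121543280, 29099), -1) = Rational(-29099, 2121543280)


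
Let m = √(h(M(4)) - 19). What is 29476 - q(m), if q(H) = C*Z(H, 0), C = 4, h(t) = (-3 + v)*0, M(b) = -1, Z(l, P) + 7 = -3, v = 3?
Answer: 29516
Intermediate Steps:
Z(l, P) = -10 (Z(l, P) = -7 - 3 = -10)
h(t) = 0 (h(t) = (-3 + 3)*0 = 0*0 = 0)
m = I*√19 (m = √(0 - 19) = √(-19) = I*√19 ≈ 4.3589*I)
q(H) = -40 (q(H) = 4*(-10) = -40)
29476 - q(m) = 29476 - 1*(-40) = 29476 + 40 = 29516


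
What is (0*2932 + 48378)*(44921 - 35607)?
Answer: 450592692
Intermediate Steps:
(0*2932 + 48378)*(44921 - 35607) = (0 + 48378)*9314 = 48378*9314 = 450592692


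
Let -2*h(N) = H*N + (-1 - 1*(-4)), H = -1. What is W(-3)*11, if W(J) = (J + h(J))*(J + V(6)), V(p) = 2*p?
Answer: -594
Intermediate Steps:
h(N) = -3/2 + N/2 (h(N) = -(-N + (-1 - 1*(-4)))/2 = -(-N + (-1 + 4))/2 = -(-N + 3)/2 = -(3 - N)/2 = -3/2 + N/2)
W(J) = (12 + J)*(-3/2 + 3*J/2) (W(J) = (J + (-3/2 + J/2))*(J + 2*6) = (-3/2 + 3*J/2)*(J + 12) = (-3/2 + 3*J/2)*(12 + J) = (12 + J)*(-3/2 + 3*J/2))
W(-3)*11 = (-18 + (3/2)*(-3)² + (33/2)*(-3))*11 = (-18 + (3/2)*9 - 99/2)*11 = (-18 + 27/2 - 99/2)*11 = -54*11 = -594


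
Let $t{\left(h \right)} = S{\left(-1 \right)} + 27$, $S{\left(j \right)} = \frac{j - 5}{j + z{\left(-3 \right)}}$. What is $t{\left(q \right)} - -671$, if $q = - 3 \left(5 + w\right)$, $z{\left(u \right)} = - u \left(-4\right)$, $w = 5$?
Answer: $\frac{9080}{13} \approx 698.46$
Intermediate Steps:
$z{\left(u \right)} = 4 u$
$q = -30$ ($q = - 3 \left(5 + 5\right) = \left(-3\right) 10 = -30$)
$S{\left(j \right)} = \frac{-5 + j}{-12 + j}$ ($S{\left(j \right)} = \frac{j - 5}{j + 4 \left(-3\right)} = \frac{-5 + j}{j - 12} = \frac{-5 + j}{-12 + j}$)
$t{\left(h \right)} = \frac{357}{13}$ ($t{\left(h \right)} = \frac{-5 - 1}{-12 - 1} + 27 = \frac{1}{-13} \left(-6\right) + 27 = \left(- \frac{1}{13}\right) \left(-6\right) + 27 = \frac{6}{13} + 27 = \frac{357}{13}$)
$t{\left(q \right)} - -671 = \frac{357}{13} - -671 = \frac{357}{13} + 671 = \frac{9080}{13}$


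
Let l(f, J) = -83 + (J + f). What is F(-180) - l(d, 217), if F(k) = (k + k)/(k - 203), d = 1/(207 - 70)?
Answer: -6982177/52471 ≈ -133.07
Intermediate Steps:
d = 1/137 ≈ 0.0072993
l(f, J) = -83 + J + f
F(k) = 2*k/(-203 + k) (F(k) = (2*k)/(-203 + k) = 2*k/(-203 + k))
F(-180) - l(d, 217) = 2*(-180)/(-203 - 180) - (-83 + 217 + 1/137) = 2*(-180)/(-383) - 1*18359/137 = 2*(-180)*(-1/383) - 18359/137 = 360/383 - 18359/137 = -6982177/52471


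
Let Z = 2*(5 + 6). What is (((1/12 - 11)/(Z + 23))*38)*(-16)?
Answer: 19912/135 ≈ 147.50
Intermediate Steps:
Z = 22 (Z = 2*11 = 22)
(((1/12 - 11)/(Z + 23))*38)*(-16) = (((1/12 - 11)/(22 + 23))*38)*(-16) = (((1/12 - 11)/45)*38)*(-16) = (-131/12*1/45*38)*(-16) = -131/540*38*(-16) = -2489/270*(-16) = 19912/135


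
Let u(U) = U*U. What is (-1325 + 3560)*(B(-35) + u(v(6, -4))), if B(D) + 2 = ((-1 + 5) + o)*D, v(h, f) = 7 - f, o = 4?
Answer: -359835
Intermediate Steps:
u(U) = U²
B(D) = -2 + 8*D (B(D) = -2 + ((-1 + 5) + 4)*D = -2 + (4 + 4)*D = -2 + 8*D)
(-1325 + 3560)*(B(-35) + u(v(6, -4))) = (-1325 + 3560)*((-2 + 8*(-35)) + (7 - 1*(-4))²) = 2235*((-2 - 280) + (7 + 4)²) = 2235*(-282 + 11²) = 2235*(-282 + 121) = 2235*(-161) = -359835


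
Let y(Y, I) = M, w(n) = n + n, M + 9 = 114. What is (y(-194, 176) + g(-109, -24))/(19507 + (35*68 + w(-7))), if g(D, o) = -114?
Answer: -3/7291 ≈ -0.00041147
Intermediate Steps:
M = 105 (M = -9 + 114 = 105)
w(n) = 2*n
y(Y, I) = 105
(y(-194, 176) + g(-109, -24))/(19507 + (35*68 + w(-7))) = (105 - 114)/(19507 + (35*68 + 2*(-7))) = -9/(19507 + (2380 - 14)) = -9/(19507 + 2366) = -9/21873 = -9*1/21873 = -3/7291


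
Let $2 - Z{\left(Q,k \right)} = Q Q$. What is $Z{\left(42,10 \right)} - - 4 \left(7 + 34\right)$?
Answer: $-1598$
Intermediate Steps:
$Z{\left(Q,k \right)} = 2 - Q^{2}$ ($Z{\left(Q,k \right)} = 2 - Q Q = 2 - Q^{2}$)
$Z{\left(42,10 \right)} - - 4 \left(7 + 34\right) = \left(2 - 42^{2}\right) - - 4 \left(7 + 34\right) = \left(2 - 1764\right) - \left(-4\right) 41 = \left(2 - 1764\right) - -164 = -1762 + 164 = -1598$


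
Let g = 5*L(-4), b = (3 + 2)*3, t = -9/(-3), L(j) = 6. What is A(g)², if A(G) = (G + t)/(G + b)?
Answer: 121/225 ≈ 0.53778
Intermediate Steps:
t = 3 (t = -9*(-⅓) = 3)
b = 15 (b = 5*3 = 15)
g = 30 (g = 5*6 = 30)
A(G) = (3 + G)/(15 + G) (A(G) = (G + 3)/(G + 15) = (3 + G)/(15 + G))
A(g)² = ((3 + 30)/(15 + 30))² = (33/45)² = ((1/45)*33)² = (11/15)² = 121/225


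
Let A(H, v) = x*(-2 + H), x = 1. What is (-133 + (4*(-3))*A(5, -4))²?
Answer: 28561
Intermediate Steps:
A(H, v) = -2 + H (A(H, v) = 1*(-2 + H) = -2 + H)
(-133 + (4*(-3))*A(5, -4))² = (-133 + (4*(-3))*(-2 + 5))² = (-133 - 12*3)² = (-133 - 36)² = (-169)² = 28561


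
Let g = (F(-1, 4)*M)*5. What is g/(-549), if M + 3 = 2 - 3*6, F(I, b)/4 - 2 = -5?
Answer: -380/183 ≈ -2.0765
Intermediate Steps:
F(I, b) = -12 (F(I, b) = 8 + 4*(-5) = 8 - 20 = -12)
M = -19 (M = -3 + (2 - 3*6) = -3 + (2 - 18) = -3 - 16 = -19)
g = 1140 (g = -12*(-19)*5 = 228*5 = 1140)
g/(-549) = 1140/(-549) = 1140*(-1/549) = -380/183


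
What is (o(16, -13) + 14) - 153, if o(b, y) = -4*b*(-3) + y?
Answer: 40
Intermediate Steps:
o(b, y) = y + 12*b (o(b, y) = 12*b + y = y + 12*b)
(o(16, -13) + 14) - 153 = ((-13 + 12*16) + 14) - 153 = ((-13 + 192) + 14) - 153 = (179 + 14) - 153 = 193 - 153 = 40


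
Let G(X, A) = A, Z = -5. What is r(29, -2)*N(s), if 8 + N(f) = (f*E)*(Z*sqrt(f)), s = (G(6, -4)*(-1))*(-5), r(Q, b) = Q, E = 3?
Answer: -232 + 17400*I*sqrt(5) ≈ -232.0 + 38908.0*I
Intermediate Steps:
s = -20 (s = -4*(-1)*(-5) = 4*(-5) = -20)
N(f) = -8 - 15*f**(3/2) (N(f) = -8 + (f*3)*(-5*sqrt(f)) = -8 + (3*f)*(-5*sqrt(f)) = -8 - 15*f**(3/2))
r(29, -2)*N(s) = 29*(-8 - (-600)*I*sqrt(5)) = 29*(-8 + 600*I*sqrt(5)) = -232 + 17400*I*sqrt(5)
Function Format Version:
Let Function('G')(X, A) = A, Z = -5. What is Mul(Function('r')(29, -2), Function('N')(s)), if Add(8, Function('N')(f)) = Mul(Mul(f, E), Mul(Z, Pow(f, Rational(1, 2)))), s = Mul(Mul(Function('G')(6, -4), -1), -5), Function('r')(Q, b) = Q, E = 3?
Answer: Add(-232, Mul(17400, I, Pow(5, Rational(1, 2)))) ≈ Add(-232.00, Mul(38908., I))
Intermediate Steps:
s = -20 (s = Mul(Mul(-4, -1), -5) = Mul(4, -5) = -20)
Function('N')(f) = Add(-8, Mul(-15, Pow(f, Rational(3, 2)))) (Function('N')(f) = Add(-8, Mul(Mul(f, 3), Mul(-5, Pow(f, Rational(1, 2))))) = Add(-8, Mul(Mul(3, f), Mul(-5, Pow(f, Rational(1, 2))))) = Add(-8, Mul(-15, Pow(f, Rational(3, 2)))))
Mul(Function('r')(29, -2), Function('N')(s)) = Mul(29, Add(-8, Mul(-15, Pow(-20, Rational(3, 2))))) = Mul(29, Add(-8, Mul(-15, Mul(-40, I, Pow(5, Rational(1, 2)))))) = Mul(29, Add(-8, Mul(600, I, Pow(5, Rational(1, 2))))) = Add(-232, Mul(17400, I, Pow(5, Rational(1, 2))))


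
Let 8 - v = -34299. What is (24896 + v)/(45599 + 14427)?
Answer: 59203/60026 ≈ 0.98629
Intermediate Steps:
v = 34307 (v = 8 - 1*(-34299) = 8 + 34299 = 34307)
(24896 + v)/(45599 + 14427) = (24896 + 34307)/(45599 + 14427) = 59203/60026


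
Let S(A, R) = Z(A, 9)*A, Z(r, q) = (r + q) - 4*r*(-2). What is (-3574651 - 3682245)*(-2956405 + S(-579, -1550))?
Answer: -403142343488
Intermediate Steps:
Z(r, q) = q + 9*r (Z(r, q) = (q + r) + 8*r = q + 9*r)
S(A, R) = A*(9 + 9*A) (S(A, R) = (9 + 9*A)*A = A*(9 + 9*A))
(-3574651 - 3682245)*(-2956405 + S(-579, -1550)) = (-3574651 - 3682245)*(-2956405 + 9*(-579)*(1 - 579)) = -7256896*(-2956405 + 9*(-579)*(-578)) = -7256896*(-2956405 + 3011958) = -7256896*55553 = -403142343488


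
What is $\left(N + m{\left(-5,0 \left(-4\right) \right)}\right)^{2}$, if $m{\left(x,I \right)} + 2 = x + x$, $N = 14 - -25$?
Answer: $729$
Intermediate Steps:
$N = 39$ ($N = 14 + 25 = 39$)
$m{\left(x,I \right)} = -2 + 2 x$ ($m{\left(x,I \right)} = -2 + \left(x + x\right) = -2 + 2 x$)
$\left(N + m{\left(-5,0 \left(-4\right) \right)}\right)^{2} = \left(39 + \left(-2 + 2 \left(-5\right)\right)\right)^{2} = \left(39 - 12\right)^{2} = 27^{2} = 729$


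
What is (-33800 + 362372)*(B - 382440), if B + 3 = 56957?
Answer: -106945585992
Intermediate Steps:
B = 56954 (B = -3 + 56957 = 56954)
(-33800 + 362372)*(B - 382440) = (-33800 + 362372)*(56954 - 382440) = 328572*(-325486) = -106945585992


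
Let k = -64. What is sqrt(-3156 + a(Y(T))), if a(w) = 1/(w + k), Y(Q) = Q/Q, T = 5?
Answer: I*sqrt(1391803)/21 ≈ 56.178*I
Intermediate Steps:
Y(Q) = 1
a(w) = 1/(-64 + w) (a(w) = 1/(w - 64) = 1/(-64 + w))
sqrt(-3156 + a(Y(T))) = sqrt(-3156 + 1/(-64 + 1)) = sqrt(-3156 + 1/(-63)) = sqrt(-3156 - 1/63) = sqrt(-198829/63) = I*sqrt(1391803)/21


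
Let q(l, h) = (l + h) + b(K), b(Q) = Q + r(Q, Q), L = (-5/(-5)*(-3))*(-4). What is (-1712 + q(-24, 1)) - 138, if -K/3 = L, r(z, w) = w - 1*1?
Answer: -1946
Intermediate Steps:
r(z, w) = -1 + w (r(z, w) = w - 1 = -1 + w)
L = 12 (L = (-5*(-⅕)*(-3))*(-4) = (1*(-3))*(-4) = -3*(-4) = 12)
K = -36 (K = -3*12 = -36)
b(Q) = -1 + 2*Q (b(Q) = Q + (-1 + Q) = -1 + 2*Q)
q(l, h) = -73 + h + l (q(l, h) = (l + h) + (-1 + 2*(-36)) = (h + l) + (-1 - 72) = (h + l) - 73 = -73 + h + l)
(-1712 + q(-24, 1)) - 138 = (-1712 + (-73 + 1 - 24)) - 138 = (-1712 - 96) - 138 = -1808 - 138 = -1946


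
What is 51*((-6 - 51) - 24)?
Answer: -4131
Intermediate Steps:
51*((-6 - 51) - 24) = 51*(-57 - 24) = 51*(-81) = -4131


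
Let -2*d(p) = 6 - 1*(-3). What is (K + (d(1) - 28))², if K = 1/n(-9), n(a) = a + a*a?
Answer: 5470921/5184 ≈ 1055.3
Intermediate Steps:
n(a) = a + a²
d(p) = -9/2 (d(p) = -(6 - 1*(-3))/2 = -(6 + 3)/2 = -½*9 = -9/2)
K = 1/72 (K = 1/(-9*(1 - 9)) = 1/(-9*(-8)) = 1/72 ≈ 0.013889)
(K + (d(1) - 28))² = (1/72 + (-9/2 - 28))² = (1/72 - 65/2)² = (-2339/72)² = 5470921/5184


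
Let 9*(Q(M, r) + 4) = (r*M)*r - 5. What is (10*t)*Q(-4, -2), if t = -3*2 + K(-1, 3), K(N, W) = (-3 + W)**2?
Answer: 380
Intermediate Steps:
Q(M, r) = -41/9 + M*r**2/9 (Q(M, r) = -4 + ((r*M)*r - 5)/9 = -4 + ((M*r)*r - 5)/9 = -4 + (M*r**2 - 5)/9 = -4 + (-5 + M*r**2)/9 = -4 + (-5/9 + M*r**2/9) = -41/9 + M*r**2/9)
t = -6 (t = -3*2 + (-3 + 3)**2 = -6 + 0**2 = -6 + 0 = -6)
(10*t)*Q(-4, -2) = (10*(-6))*(-41/9 + (1/9)*(-4)*(-2)**2) = -60*(-41/9 + (1/9)*(-4)*4) = -60*(-41/9 - 16/9) = -60*(-19/3) = 380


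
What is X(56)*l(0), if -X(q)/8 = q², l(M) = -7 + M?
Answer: 175616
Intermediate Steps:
X(q) = -8*q²
X(56)*l(0) = (-8*56²)*(-7 + 0) = -8*3136*(-7) = -25088*(-7) = 175616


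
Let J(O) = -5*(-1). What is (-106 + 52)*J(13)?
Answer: -270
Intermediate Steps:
J(O) = 5
(-106 + 52)*J(13) = (-106 + 52)*5 = -54*5 = -270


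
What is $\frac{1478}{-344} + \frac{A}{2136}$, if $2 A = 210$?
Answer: $- \frac{130037}{30616} \approx -4.2474$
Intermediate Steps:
$A = 105$ ($A = \frac{1}{2} \cdot 210 = 105$)
$\frac{1478}{-344} + \frac{A}{2136} = \frac{1478}{-344} + \frac{105}{2136} = 1478 \left(- \frac{1}{344}\right) + 105 \cdot \frac{1}{2136} = - \frac{739}{172} + \frac{35}{712} = - \frac{130037}{30616}$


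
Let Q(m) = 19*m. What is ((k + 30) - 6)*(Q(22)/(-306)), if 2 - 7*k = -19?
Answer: -627/17 ≈ -36.882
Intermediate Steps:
k = 3 (k = 2/7 - ⅐*(-19) = 2/7 + 19/7 = 3)
((k + 30) - 6)*(Q(22)/(-306)) = ((3 + 30) - 6)*((19*22)/(-306)) = (33 - 6)*(418*(-1/306)) = 27*(-209/153) = -627/17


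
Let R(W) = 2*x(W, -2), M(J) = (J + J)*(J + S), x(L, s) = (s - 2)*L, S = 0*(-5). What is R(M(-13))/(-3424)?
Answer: 169/214 ≈ 0.78972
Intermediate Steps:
S = 0
x(L, s) = L*(-2 + s) (x(L, s) = (-2 + s)*L = L*(-2 + s))
M(J) = 2*J**2 (M(J) = (J + J)*(J + 0) = (2*J)*J = 2*J**2)
R(W) = -8*W (R(W) = 2*(W*(-2 - 2)) = 2*(W*(-4)) = 2*(-4*W) = -8*W)
R(M(-13))/(-3424) = -16*(-13)**2/(-3424) = -16*169*(-1/3424) = -8*338*(-1/3424) = -2704*(-1/3424) = 169/214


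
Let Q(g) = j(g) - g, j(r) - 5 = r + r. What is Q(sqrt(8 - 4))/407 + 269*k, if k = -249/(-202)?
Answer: 27262681/82214 ≈ 331.61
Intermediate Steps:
k = 249/202 (k = -249*(-1/202) = 249/202 ≈ 1.2327)
j(r) = 5 + 2*r (j(r) = 5 + (r + r) = 5 + 2*r)
Q(g) = 5 + g (Q(g) = (5 + 2*g) - g = 5 + g)
Q(sqrt(8 - 4))/407 + 269*k = (5 + sqrt(8 - 4))/407 + 269*(249/202) = (5 + sqrt(4))*(1/407) + 66981/202 = (5 + 2)*(1/407) + 66981/202 = 7*(1/407) + 66981/202 = 7/407 + 66981/202 = 27262681/82214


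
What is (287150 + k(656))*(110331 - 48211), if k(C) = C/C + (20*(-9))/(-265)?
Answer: 945406702680/53 ≈ 1.7838e+10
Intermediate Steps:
k(C) = 89/53 (k(C) = 1 - 180*(-1/265) = 1 + 36/53 = 89/53)
(287150 + k(656))*(110331 - 48211) = (287150 + 89/53)*(110331 - 48211) = (15219039/53)*62120 = 945406702680/53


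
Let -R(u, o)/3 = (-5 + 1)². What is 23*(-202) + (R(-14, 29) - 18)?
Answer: -4712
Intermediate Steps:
R(u, o) = -48 (R(u, o) = -3*(-5 + 1)² = -3*(-4)² = -3*16 = -48)
23*(-202) + (R(-14, 29) - 18) = 23*(-202) + (-48 - 18) = -4646 - 66 = -4712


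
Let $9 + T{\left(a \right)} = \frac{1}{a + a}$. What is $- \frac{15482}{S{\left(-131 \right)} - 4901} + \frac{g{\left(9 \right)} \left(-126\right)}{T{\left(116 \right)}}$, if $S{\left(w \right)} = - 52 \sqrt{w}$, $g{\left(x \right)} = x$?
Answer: $\frac{38880883886}{300997575} - \frac{61928 i \sqrt{131}}{1874925} \approx 129.17 - 0.37804 i$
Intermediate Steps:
$T{\left(a \right)} = -9 + \frac{1}{2 a}$ ($T{\left(a \right)} = -9 + \frac{1}{a + a} = -9 + \frac{1}{2 a}$)
$- \frac{15482}{S{\left(-131 \right)} - 4901} + \frac{g{\left(9 \right)} \left(-126\right)}{T{\left(116 \right)}} = - \frac{15482}{- 52 \sqrt{-131} - 4901} + \frac{9 \left(-126\right)}{-9 + \frac{1}{2 \cdot 116}} = - \frac{15482}{- 52 i \sqrt{131} - 4901} - \frac{1134}{-9 + \frac{1}{2} \cdot \frac{1}{116}} = - \frac{15482}{- 52 i \sqrt{131} - 4901} - \frac{1134}{-9 + \frac{1}{232}} = - \frac{15482}{-4901 - 52 i \sqrt{131}} - \frac{1134}{- \frac{2087}{232}} = - \frac{15482}{-4901 - 52 i \sqrt{131}} - - \frac{263088}{2087} = - \frac{15482}{-4901 - 52 i \sqrt{131}} + \frac{263088}{2087} = \frac{263088}{2087} - \frac{15482}{-4901 - 52 i \sqrt{131}}$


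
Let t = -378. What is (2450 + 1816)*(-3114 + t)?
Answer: -14896872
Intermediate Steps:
(2450 + 1816)*(-3114 + t) = (2450 + 1816)*(-3114 - 378) = 4266*(-3492) = -14896872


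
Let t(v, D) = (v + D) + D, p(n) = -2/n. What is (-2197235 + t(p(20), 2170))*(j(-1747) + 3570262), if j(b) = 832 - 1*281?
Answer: -78304183307163/10 ≈ -7.8304e+12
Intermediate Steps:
j(b) = 551 (j(b) = 832 - 281 = 551)
t(v, D) = v + 2*D (t(v, D) = (D + v) + D = v + 2*D)
(-2197235 + t(p(20), 2170))*(j(-1747) + 3570262) = (-2197235 + (-2/20 + 2*2170))*(551 + 3570262) = (-2197235 + (-2*1/20 + 4340))*3570813 = (-2197235 + (-⅒ + 4340))*3570813 = (-2197235 + 43399/10)*3570813 = -21928951/10*3570813 = -78304183307163/10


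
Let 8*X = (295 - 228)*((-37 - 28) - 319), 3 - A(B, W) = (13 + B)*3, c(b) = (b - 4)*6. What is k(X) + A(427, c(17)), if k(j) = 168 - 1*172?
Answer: -1321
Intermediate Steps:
c(b) = -24 + 6*b (c(b) = (-4 + b)*6 = -24 + 6*b)
A(B, W) = -36 - 3*B (A(B, W) = 3 - (13 + B)*3 = 3 - (39 + 3*B) = 3 + (-39 - 3*B) = -36 - 3*B)
X = -3216 (X = ((295 - 228)*((-37 - 28) - 319))/8 = (67*(-65 - 319))/8 = (67*(-384))/8 = (⅛)*(-25728) = -3216)
k(j) = -4 (k(j) = 168 - 172 = -4)
k(X) + A(427, c(17)) = -4 + (-36 - 3*427) = -4 + (-36 - 1281) = -4 - 1317 = -1321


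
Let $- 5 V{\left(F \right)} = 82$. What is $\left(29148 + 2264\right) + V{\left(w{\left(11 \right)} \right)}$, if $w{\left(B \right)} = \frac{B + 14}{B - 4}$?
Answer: $\frac{156978}{5} \approx 31396.0$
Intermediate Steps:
$w{\left(B \right)} = \frac{14 + B}{-4 + B}$
$V{\left(F \right)} = - \frac{82}{5}$ ($V{\left(F \right)} = \left(- \frac{1}{5}\right) 82 = - \frac{82}{5}$)
$\left(29148 + 2264\right) + V{\left(w{\left(11 \right)} \right)} = \left(29148 + 2264\right) - \frac{82}{5} = 31412 - \frac{82}{5} = \frac{156978}{5}$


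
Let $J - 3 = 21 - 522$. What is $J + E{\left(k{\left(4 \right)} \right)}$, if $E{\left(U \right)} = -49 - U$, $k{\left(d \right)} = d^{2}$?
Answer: $-563$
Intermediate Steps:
$J = -498$ ($J = 3 + \left(21 - 522\right) = 3 - 501 = -498$)
$J + E{\left(k{\left(4 \right)} \right)} = -498 - 65 = -563$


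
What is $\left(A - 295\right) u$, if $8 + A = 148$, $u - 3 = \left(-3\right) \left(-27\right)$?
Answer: $-13020$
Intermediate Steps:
$u = 84$ ($u = 3 - -81 = 3 + 81 = 84$)
$A = 140$ ($A = -8 + 148 = 140$)
$\left(A - 295\right) u = \left(140 - 295\right) 84 = \left(-155\right) 84 = -13020$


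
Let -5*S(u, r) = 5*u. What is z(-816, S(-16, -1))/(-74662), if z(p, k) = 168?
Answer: -12/5333 ≈ -0.0022501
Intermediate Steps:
S(u, r) = -u
z(-816, S(-16, -1))/(-74662) = 168/(-74662) = 168*(-1/74662) = -12/5333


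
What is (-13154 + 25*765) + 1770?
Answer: 7741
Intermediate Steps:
(-13154 + 25*765) + 1770 = (-13154 + 19125) + 1770 = 5971 + 1770 = 7741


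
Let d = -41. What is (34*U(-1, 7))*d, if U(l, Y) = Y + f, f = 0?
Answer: -9758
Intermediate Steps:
U(l, Y) = Y (U(l, Y) = Y + 0 = Y)
(34*U(-1, 7))*d = (34*7)*(-41) = 238*(-41) = -9758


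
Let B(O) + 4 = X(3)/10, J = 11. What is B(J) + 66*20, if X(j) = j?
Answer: 13163/10 ≈ 1316.3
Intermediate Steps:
B(O) = -37/10 (B(O) = -4 + 3/10 = -37/10)
B(J) + 66*20 = -37/10 + 66*20 = -37/10 + 1320 = 13163/10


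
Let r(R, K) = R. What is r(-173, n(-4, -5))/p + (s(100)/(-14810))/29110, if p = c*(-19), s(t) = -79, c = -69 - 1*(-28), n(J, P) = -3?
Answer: -1819110799/8191262900 ≈ -0.22208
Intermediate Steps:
c = -41 (c = -69 + 28 = -41)
p = 779 (p = -41*(-19) = 779)
r(-173, n(-4, -5))/p + (s(100)/(-14810))/29110 = -173/779 - 79/(-14810)/29110 = -173*1/779 - 79*(-1/14810)*(1/29110) = -173/779 + (79/14810)*(1/29110) = -173/779 + 79/431119100 = -1819110799/8191262900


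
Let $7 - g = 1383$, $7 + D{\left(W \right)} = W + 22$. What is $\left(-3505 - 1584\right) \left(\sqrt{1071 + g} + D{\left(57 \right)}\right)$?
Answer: $-366408 - 5089 i \sqrt{305} \approx -3.6641 \cdot 10^{5} - 88876.0 i$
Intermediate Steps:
$D{\left(W \right)} = 15 + W$ ($D{\left(W \right)} = -7 + \left(W + 22\right) = -7 + \left(22 + W\right) = 15 + W$)
$g = -1376$ ($g = 7 - 1383 = -1376$)
$\left(-3505 - 1584\right) \left(\sqrt{1071 + g} + D{\left(57 \right)}\right) = \left(-3505 - 1584\right) \left(\sqrt{1071 - 1376} + \left(15 + 57\right)\right) = - 5089 \left(\sqrt{-305} + 72\right) = - 5089 \left(i \sqrt{305} + 72\right) = - 5089 \left(72 + i \sqrt{305}\right) = -366408 - 5089 i \sqrt{305}$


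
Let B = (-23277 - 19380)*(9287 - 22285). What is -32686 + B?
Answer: 554423000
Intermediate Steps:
B = 554455686 (B = -42657*(-12998) = 554455686)
-32686 + B = -32686 + 554455686 = 554423000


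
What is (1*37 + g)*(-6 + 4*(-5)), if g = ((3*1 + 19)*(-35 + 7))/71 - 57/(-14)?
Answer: -418613/497 ≈ -842.28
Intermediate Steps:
g = -4577/994 (g = ((3 + 19)*(-28))*(1/71) - 57*(-1/14) = (22*(-28))*(1/71) + 57/14 = -616*1/71 + 57/14 = -616/71 + 57/14 = -4577/994 ≈ -4.6046)
(1*37 + g)*(-6 + 4*(-5)) = (1*37 - 4577/994)*(-6 + 4*(-5)) = (37 - 4577/994)*(-6 - 20) = (32201/994)*(-26) = -418613/497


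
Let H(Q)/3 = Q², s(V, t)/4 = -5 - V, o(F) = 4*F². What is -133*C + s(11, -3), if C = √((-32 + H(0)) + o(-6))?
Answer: -64 - 532*√7 ≈ -1471.5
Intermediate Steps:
s(V, t) = -20 - 4*V (s(V, t) = 4*(-5 - V) = -20 - 4*V)
H(Q) = 3*Q²
C = 4*√7 (C = √((-32 + 3*0²) + 4*(-6)²) = √((-32 + 3*0) + 4*36) = √((-32 + 0) + 144) = √(-32 + 144) = √112 = 4*√7 ≈ 10.583)
-133*C + s(11, -3) = -532*√7 + (-20 - 4*11) = -532*√7 + (-20 - 44) = -532*√7 - 64 = -64 - 532*√7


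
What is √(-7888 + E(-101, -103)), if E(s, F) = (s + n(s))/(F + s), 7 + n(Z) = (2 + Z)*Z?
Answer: I*√9174577/34 ≈ 89.087*I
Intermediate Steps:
n(Z) = -7 + Z*(2 + Z) (n(Z) = -7 + (2 + Z)*Z = -7 + Z*(2 + Z))
E(s, F) = (-7 + s² + 3*s)/(F + s) (E(s, F) = (s + (-7 + s² + 2*s))/(F + s) = (-7 + s² + 3*s)/(F + s))
√(-7888 + E(-101, -103)) = √(-7888 + (-7 + (-101)² + 3*(-101))/(-103 - 101)) = √(-7888 + (-7 + 10201 - 303)/(-204)) = √(-7888 - 1/204*9891) = √(-7888 - 3297/68) = √(-539681/68) = I*√9174577/34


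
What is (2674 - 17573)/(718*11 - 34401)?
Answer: 14899/26503 ≈ 0.56216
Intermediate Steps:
(2674 - 17573)/(718*11 - 34401) = -14899/(7898 - 34401) = -14899/(-26503) = -14899*(-1/26503) = 14899/26503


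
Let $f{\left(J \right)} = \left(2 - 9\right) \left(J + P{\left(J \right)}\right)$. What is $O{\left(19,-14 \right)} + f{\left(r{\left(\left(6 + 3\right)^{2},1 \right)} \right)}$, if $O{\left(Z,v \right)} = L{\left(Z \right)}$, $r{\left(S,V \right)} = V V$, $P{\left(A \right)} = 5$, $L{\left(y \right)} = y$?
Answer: $-23$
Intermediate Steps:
$r{\left(S,V \right)} = V^{2}$
$f{\left(J \right)} = -35 - 7 J$ ($f{\left(J \right)} = \left(2 - 9\right) \left(J + 5\right) = - 7 \left(5 + J\right) = -35 - 7 J$)
$O{\left(Z,v \right)} = Z$
$O{\left(19,-14 \right)} + f{\left(r{\left(\left(6 + 3\right)^{2},1 \right)} \right)} = 19 - \left(35 + 7 \cdot 1^{2}\right) = 19 - 42 = -23$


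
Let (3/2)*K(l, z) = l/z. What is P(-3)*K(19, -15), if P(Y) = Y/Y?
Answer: -38/45 ≈ -0.84444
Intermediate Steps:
P(Y) = 1
K(l, z) = 2*l/(3*z) (K(l, z) = 2*(l/z)/3 = 2*l/(3*z))
P(-3)*K(19, -15) = 1*((⅔)*19/(-15)) = 1*((⅔)*19*(-1/15)) = 1*(-38/45) = -38/45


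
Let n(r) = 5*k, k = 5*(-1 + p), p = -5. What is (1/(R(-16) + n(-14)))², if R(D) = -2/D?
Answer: 64/1437601 ≈ 4.4519e-5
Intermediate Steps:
k = -30 (k = 5*(-1 - 5) = 5*(-6) = -30)
n(r) = -150 (n(r) = 5*(-30) = -150)
(1/(R(-16) + n(-14)))² = (1/(-2/(-16) - 150))² = (1/(-2*(-1/16) - 150))² = (1/(⅛ - 150))² = (1/(-1199/8))² = (-8/1199)² = 64/1437601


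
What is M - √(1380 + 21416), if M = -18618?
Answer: -18618 - 2*√5699 ≈ -18769.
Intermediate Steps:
M - √(1380 + 21416) = -18618 - √(1380 + 21416) = -18618 - √22796 = -18618 - 2*√5699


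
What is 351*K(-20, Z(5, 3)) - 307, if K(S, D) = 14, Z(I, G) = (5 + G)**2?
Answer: 4607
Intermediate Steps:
351*K(-20, Z(5, 3)) - 307 = 351*14 - 307 = 4914 - 307 = 4607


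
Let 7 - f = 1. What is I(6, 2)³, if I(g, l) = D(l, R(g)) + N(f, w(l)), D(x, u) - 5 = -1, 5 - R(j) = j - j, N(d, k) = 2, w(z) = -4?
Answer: 216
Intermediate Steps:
f = 6 (f = 7 - 1*1 = 7 - 1 = 6)
R(j) = 5 (R(j) = 5 - (j - j) = 5 - 1*0 = 5 + 0 = 5)
D(x, u) = 4 (D(x, u) = 5 - 1 = 4)
I(g, l) = 6 (I(g, l) = 4 + 2 = 6)
I(6, 2)³ = 6³ = 216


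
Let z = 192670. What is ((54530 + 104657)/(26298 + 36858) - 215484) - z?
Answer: -25777214837/63156 ≈ -4.0815e+5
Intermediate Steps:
((54530 + 104657)/(26298 + 36858) - 215484) - z = ((54530 + 104657)/(26298 + 36858) - 215484) - 1*192670 = (159187/63156 - 215484) - 192670 = -13608948317/63156 - 192670 = -25777214837/63156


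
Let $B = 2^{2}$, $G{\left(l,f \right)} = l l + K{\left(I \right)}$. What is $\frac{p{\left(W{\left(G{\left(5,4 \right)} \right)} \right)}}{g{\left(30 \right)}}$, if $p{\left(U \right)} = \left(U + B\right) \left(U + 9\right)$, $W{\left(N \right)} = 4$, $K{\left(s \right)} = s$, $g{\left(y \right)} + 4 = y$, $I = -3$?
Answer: $4$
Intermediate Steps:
$g{\left(y \right)} = -4 + y$
$G{\left(l,f \right)} = -3 + l^{2}$ ($G{\left(l,f \right)} = l l - 3 = l^{2} - 3 = -3 + l^{2}$)
$B = 4$
$p{\left(U \right)} = \left(4 + U\right) \left(9 + U\right)$ ($p{\left(U \right)} = \left(U + 4\right) \left(U + 9\right) = \left(4 + U\right) \left(9 + U\right)$)
$\frac{p{\left(W{\left(G{\left(5,4 \right)} \right)} \right)}}{g{\left(30 \right)}} = \frac{36 + 4^{2} + 13 \cdot 4}{-4 + 30} = \frac{36 + 16 + 52}{26} = 104 \cdot \frac{1}{26} = 4$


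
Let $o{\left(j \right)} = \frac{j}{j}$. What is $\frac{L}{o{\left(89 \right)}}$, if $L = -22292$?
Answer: $-22292$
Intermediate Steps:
$o{\left(j \right)} = 1$
$\frac{L}{o{\left(89 \right)}} = - \frac{22292}{1} = \left(-22292\right) 1 = -22292$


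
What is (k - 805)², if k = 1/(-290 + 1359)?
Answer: 740535975936/1142761 ≈ 6.4802e+5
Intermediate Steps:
k = 1/1069 ≈ 0.00093545
(k - 805)² = (1/1069 - 805)² = (-860544/1069)² = 740535975936/1142761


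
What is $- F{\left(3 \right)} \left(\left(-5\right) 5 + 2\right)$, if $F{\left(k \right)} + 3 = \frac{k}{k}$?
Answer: $-46$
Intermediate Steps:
$F{\left(k \right)} = -2$ ($F{\left(k \right)} = -3 + \frac{k}{k} = -3 + 1 = -2$)
$- F{\left(3 \right)} \left(\left(-5\right) 5 + 2\right) = \left(-1\right) \left(-2\right) \left(\left(-5\right) 5 + 2\right) = 2 \left(-25 + 2\right) = 2 \left(-23\right) = -46$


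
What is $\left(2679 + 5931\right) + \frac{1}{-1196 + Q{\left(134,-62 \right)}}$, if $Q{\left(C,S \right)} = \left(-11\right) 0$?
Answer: $\frac{10297559}{1196} \approx 8610.0$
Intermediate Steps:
$Q{\left(C,S \right)} = 0$
$\left(2679 + 5931\right) + \frac{1}{-1196 + Q{\left(134,-62 \right)}} = \left(2679 + 5931\right) + \frac{1}{-1196 + 0} = 8610 + \frac{1}{-1196} = 8610 - \frac{1}{1196} = \frac{10297559}{1196}$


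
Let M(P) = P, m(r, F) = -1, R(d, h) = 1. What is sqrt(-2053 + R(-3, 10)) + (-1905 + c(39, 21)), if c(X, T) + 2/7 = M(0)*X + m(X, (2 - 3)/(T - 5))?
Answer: -13344/7 + 6*I*sqrt(57) ≈ -1906.3 + 45.299*I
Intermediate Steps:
c(X, T) = -9/7 (c(X, T) = -2/7 + (0*X - 1) = -2/7 + (0 - 1) = -2/7 - 1 = -9/7)
sqrt(-2053 + R(-3, 10)) + (-1905 + c(39, 21)) = sqrt(-2053 + 1) + (-1905 - 9/7) = sqrt(-2052) - 13344/7 = 6*I*sqrt(57) - 13344/7 = -13344/7 + 6*I*sqrt(57)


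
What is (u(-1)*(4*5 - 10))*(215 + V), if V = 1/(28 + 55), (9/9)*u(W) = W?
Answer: -178460/83 ≈ -2150.1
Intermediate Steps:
u(W) = W
V = 1/83 ≈ 0.012048
(u(-1)*(4*5 - 10))*(215 + V) = (-(4*5 - 10))*(215 + 1/83) = -(20 - 10)*(17846/83) = -1*10*(17846/83) = -10*17846/83 = -178460/83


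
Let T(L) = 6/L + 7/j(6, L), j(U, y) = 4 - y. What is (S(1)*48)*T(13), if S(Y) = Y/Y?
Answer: -592/39 ≈ -15.179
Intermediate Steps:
S(Y) = 1
T(L) = 6/L + 7/(4 - L)
(S(1)*48)*T(13) = (1*48)*((-24 - 1*13)/(13*(-4 + 13))) = 48*((1/13)*(-24 - 13)/9) = 48*((1/13)*(1/9)*(-37)) = 48*(-37/117) = -592/39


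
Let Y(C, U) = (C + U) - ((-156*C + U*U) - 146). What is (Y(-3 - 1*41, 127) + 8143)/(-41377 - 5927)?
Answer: 14621/47304 ≈ 0.30909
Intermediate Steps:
Y(C, U) = 146 + U - U**2 + 157*C (Y(C, U) = (C + U) - ((-156*C + U**2) - 146) = (C + U) - ((U**2 - 156*C) - 146) = (C + U) - (-146 + U**2 - 156*C) = (C + U) + (146 - U**2 + 156*C) = 146 + U - U**2 + 157*C)
(Y(-3 - 1*41, 127) + 8143)/(-41377 - 5927) = ((146 + 127 - 1*127**2 + 157*(-3 - 1*41)) + 8143)/(-41377 - 5927) = ((146 + 127 - 1*16129 + 157*(-3 - 41)) + 8143)/(-47304) = ((146 + 127 - 16129 + 157*(-44)) + 8143)*(-1/47304) = ((146 + 127 - 16129 - 6908) + 8143)*(-1/47304) = (-22764 + 8143)*(-1/47304) = -14621*(-1/47304) = 14621/47304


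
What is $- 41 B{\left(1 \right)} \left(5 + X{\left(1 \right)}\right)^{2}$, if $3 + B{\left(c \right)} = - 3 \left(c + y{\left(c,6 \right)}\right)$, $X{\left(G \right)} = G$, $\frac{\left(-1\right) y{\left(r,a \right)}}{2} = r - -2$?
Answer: $-17712$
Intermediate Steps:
$y{\left(r,a \right)} = -4 - 2 r$ ($y{\left(r,a \right)} = - 2 \left(r - -2\right) = - 2 \left(r + 2\right) = - 2 \left(2 + r\right) = -4 - 2 r$)
$B{\left(c \right)} = 9 + 3 c$ ($B{\left(c \right)} = -3 - 3 \left(c - \left(4 + 2 c\right)\right) = -3 - 3 \left(-4 - c\right) = -3 + \left(12 + 3 c\right) = 9 + 3 c$)
$- 41 B{\left(1 \right)} \left(5 + X{\left(1 \right)}\right)^{2} = - 41 \left(9 + 3 \cdot 1\right) \left(5 + 1\right)^{2} = - 41 \left(9 + 3\right) 6^{2} = \left(-41\right) 12 \cdot 36 = \left(-492\right) 36 = -17712$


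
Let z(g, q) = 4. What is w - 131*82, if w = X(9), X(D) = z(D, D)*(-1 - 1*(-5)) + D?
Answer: -10717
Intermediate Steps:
X(D) = 16 + D (X(D) = 4*(-1 - 1*(-5)) + D = 4*(-1 + 5) + D = 4*4 + D = 16 + D)
w = 25 (w = 16 + 9 = 25)
w - 131*82 = 25 - 131*82 = 25 - 10742 = -10717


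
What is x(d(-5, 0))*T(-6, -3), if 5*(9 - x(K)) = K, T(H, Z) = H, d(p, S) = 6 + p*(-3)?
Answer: -144/5 ≈ -28.800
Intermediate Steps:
d(p, S) = 6 - 3*p
x(K) = 9 - K/5
x(d(-5, 0))*T(-6, -3) = (9 - (6 - 3*(-5))/5)*(-6) = (9 - (6 + 15)/5)*(-6) = (9 - ⅕*21)*(-6) = (9 - 21/5)*(-6) = (24/5)*(-6) = -144/5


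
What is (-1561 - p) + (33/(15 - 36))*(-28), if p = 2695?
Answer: -4212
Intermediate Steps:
(-1561 - p) + (33/(15 - 36))*(-28) = (-1561 - 1*2695) + (33/(15 - 36))*(-28) = (-1561 - 2695) + (33/(-21))*(-28) = -4256 + (33*(-1/21))*(-28) = -4256 - 11/7*(-28) = -4256 + 44 = -4212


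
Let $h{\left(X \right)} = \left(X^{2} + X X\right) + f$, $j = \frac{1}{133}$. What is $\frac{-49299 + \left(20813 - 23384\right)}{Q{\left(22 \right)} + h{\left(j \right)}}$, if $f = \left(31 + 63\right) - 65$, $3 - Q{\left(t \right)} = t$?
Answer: $- \frac{152921405}{29482} \approx -5186.9$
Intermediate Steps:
$Q{\left(t \right)} = 3 - t$
$j = \frac{1}{133} \approx 0.0075188$
$f = 29$ ($f = 94 - 65 = 29$)
$h{\left(X \right)} = 29 + 2 X^{2}$ ($h{\left(X \right)} = \left(X^{2} + X X\right) + 29 = \left(X^{2} + X^{2}\right) + 29 = 2 X^{2} + 29 = 29 + 2 X^{2}$)
$\frac{-49299 + \left(20813 - 23384\right)}{Q{\left(22 \right)} + h{\left(j \right)}} = \frac{-49299 + \left(20813 - 23384\right)}{\left(3 - 22\right) + \left(29 + \frac{2}{17689}\right)} = \frac{-49299 + \left(20813 - 23384\right)}{\left(3 - 22\right) + \left(29 + 2 \cdot \frac{1}{17689}\right)} = \frac{-49299 - 2571}{-19 + \left(29 + \frac{2}{17689}\right)} = - \frac{51870}{-19 + \frac{512983}{17689}} = - \frac{51870}{\frac{176892}{17689}} = \left(-51870\right) \frac{17689}{176892} = - \frac{152921405}{29482}$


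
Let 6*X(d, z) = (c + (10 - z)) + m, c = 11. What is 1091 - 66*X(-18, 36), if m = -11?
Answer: 1377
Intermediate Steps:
X(d, z) = 5/3 - z/6 (X(d, z) = ((11 + (10 - z)) - 11)/6 = ((21 - z) - 11)/6 = (10 - z)/6 = 5/3 - z/6)
1091 - 66*X(-18, 36) = 1091 - 66*(5/3 - ⅙*36) = 1091 - 66*(5/3 - 6) = 1091 - 66*(-13/3) = 1091 + 286 = 1377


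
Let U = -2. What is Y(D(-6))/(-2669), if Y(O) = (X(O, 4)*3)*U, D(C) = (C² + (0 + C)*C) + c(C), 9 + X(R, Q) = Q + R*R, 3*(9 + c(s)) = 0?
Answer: 23784/2669 ≈ 8.9112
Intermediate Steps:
c(s) = -9 (c(s) = -9 + (⅓)*0 = -9 + 0 = -9)
X(R, Q) = -9 + Q + R² (X(R, Q) = -9 + (Q + R*R) = -9 + (Q + R²) = -9 + Q + R²)
D(C) = -9 + 2*C² (D(C) = (C² + (0 + C)*C) - 9 = (C² + C*C) - 9 = (C² + C²) - 9 = 2*C² - 9 = -9 + 2*C²)
Y(O) = 30 - 6*O² (Y(O) = ((-9 + 4 + O²)*3)*(-2) = ((-5 + O²)*3)*(-2) = (-15 + 3*O²)*(-2) = 30 - 6*O²)
Y(D(-6))/(-2669) = (30 - 6*(-9 + 2*(-6)²)²)/(-2669) = (30 - 6*(-9 + 2*36)²)*(-1/2669) = (30 - 6*(-9 + 72)²)*(-1/2669) = (30 - 6*63²)*(-1/2669) = (30 - 6*3969)*(-1/2669) = (30 - 23814)*(-1/2669) = -23784*(-1/2669) = 23784/2669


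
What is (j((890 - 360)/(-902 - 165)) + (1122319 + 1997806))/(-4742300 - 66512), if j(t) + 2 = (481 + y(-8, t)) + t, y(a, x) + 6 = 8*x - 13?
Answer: -32966925/50802004 ≈ -0.64893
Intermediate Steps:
y(a, x) = -19 + 8*x (y(a, x) = -6 + (8*x - 13) = -6 + (-13 + 8*x) = -19 + 8*x)
j(t) = 460 + 9*t (j(t) = -2 + ((481 + (-19 + 8*t)) + t) = -2 + ((462 + 8*t) + t) = -2 + (462 + 9*t) = 460 + 9*t)
(j((890 - 360)/(-902 - 165)) + (1122319 + 1997806))/(-4742300 - 66512) = ((460 + 9*((890 - 360)/(-902 - 165))) + (1122319 + 1997806))/(-4742300 - 66512) = ((460 + 9*(530/(-1067))) + 3120125)/(-4808812) = ((460 + 9*(530*(-1/1067))) + 3120125)*(-1/4808812) = ((460 + 9*(-530/1067)) + 3120125)*(-1/4808812) = ((460 - 4770/1067) + 3120125)*(-1/4808812) = (486050/1067 + 3120125)*(-1/4808812) = (3329659425/1067)*(-1/4808812) = -32966925/50802004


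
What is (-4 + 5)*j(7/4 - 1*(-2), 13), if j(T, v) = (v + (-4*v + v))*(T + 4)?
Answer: -403/2 ≈ -201.50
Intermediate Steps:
j(T, v) = -2*v*(4 + T) (j(T, v) = (v - 3*v)*(4 + T) = (-2*v)*(4 + T) = -2*v*(4 + T))
(-4 + 5)*j(7/4 - 1*(-2), 13) = (-4 + 5)*(-2*13*(4 + (7/4 - 1*(-2)))) = 1*(-2*13*(4 + (7*(1/4) + 2))) = 1*(-2*13*(4 + (7/4 + 2))) = 1*(-2*13*(4 + 15/4)) = 1*(-2*13*31/4) = 1*(-403/2) = -403/2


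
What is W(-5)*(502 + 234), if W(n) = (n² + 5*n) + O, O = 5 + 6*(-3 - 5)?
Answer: -31648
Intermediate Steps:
O = -43 (O = 5 + 6*(-8) = 5 - 48 = -43)
W(n) = -43 + n² + 5*n (W(n) = (n² + 5*n) - 43 = -43 + n² + 5*n)
W(-5)*(502 + 234) = (-43 + (-5)² + 5*(-5))*(502 + 234) = (-43 + 25 - 25)*736 = -43*736 = -31648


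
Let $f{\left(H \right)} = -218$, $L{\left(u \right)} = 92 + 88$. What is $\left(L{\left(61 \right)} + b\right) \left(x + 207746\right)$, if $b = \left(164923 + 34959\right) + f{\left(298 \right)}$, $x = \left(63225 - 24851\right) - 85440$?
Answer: $32110933920$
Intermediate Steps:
$L{\left(u \right)} = 180$
$x = -47066$ ($x = 38374 - 85440 = -47066$)
$b = 199664$ ($b = \left(164923 + 34959\right) - 218 = 199882 - 218 = 199664$)
$\left(L{\left(61 \right)} + b\right) \left(x + 207746\right) = \left(180 + 199664\right) \left(-47066 + 207746\right) = 199844 \cdot 160680 = 32110933920$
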